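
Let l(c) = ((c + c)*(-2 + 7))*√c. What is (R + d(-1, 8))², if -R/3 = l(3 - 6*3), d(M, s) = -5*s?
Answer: -3035900 - 36000*I*√15 ≈ -3.0359e+6 - 1.3943e+5*I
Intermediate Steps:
l(c) = 10*c^(3/2) (l(c) = ((2*c)*5)*√c = (10*c)*√c = 10*c^(3/2))
R = 450*I*√15 (R = -30*(3 - 6*3)^(3/2) = -30*(3 - 1*18)^(3/2) = -30*(3 - 18)^(3/2) = -30*(-15)^(3/2) = -30*(-15*I*√15) = -(-450)*I*√15 = 450*I*√15 ≈ 1742.8*I)
(R + d(-1, 8))² = (450*I*√15 - 5*8)² = (450*I*√15 - 40)² = (-40 + 450*I*√15)²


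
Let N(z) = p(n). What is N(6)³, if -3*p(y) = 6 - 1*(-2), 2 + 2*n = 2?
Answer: -512/27 ≈ -18.963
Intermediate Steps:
n = 0 (n = -1 + (½)*2 = -1 + 1 = 0)
p(y) = -8/3 (p(y) = -(6 - 1*(-2))/3 = -(6 + 2)/3 = -⅓*8 = -8/3)
N(z) = -8/3
N(6)³ = (-8/3)³ = -512/27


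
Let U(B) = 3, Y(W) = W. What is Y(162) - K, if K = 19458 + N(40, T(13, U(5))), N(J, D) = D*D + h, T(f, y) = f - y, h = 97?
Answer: -19493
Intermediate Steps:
N(J, D) = 97 + D² (N(J, D) = D*D + 97 = D² + 97 = 97 + D²)
K = 19655 (K = 19458 + (97 + (13 - 1*3)²) = 19458 + (97 + (13 - 3)²) = 19458 + (97 + 10²) = 19458 + (97 + 100) = 19458 + 197 = 19655)
Y(162) - K = 162 - 1*19655 = 162 - 19655 = -19493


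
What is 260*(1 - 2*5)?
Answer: -2340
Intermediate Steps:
260*(1 - 2*5) = 260*(1 - 10) = 260*(-9) = -2340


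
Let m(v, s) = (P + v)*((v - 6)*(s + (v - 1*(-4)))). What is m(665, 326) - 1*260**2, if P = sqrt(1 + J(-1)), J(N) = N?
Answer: 435976225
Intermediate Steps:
P = 0 (P = sqrt(1 - 1) = sqrt(0) = 0)
m(v, s) = v*(-6 + v)*(4 + s + v) (m(v, s) = (0 + v)*((v - 6)*(s + (v - 1*(-4)))) = v*((-6 + v)*(s + (v + 4))) = v*((-6 + v)*(s + (4 + v))) = v*((-6 + v)*(4 + s + v)) = v*(-6 + v)*(4 + s + v))
m(665, 326) - 1*260**2 = 665*(-24 + 665**2 - 6*326 - 2*665 + 326*665) - 1*260**2 = 665*(-24 + 442225 - 1956 - 1330 + 216790) - 1*67600 = 665*655705 - 67600 = 436043825 - 67600 = 435976225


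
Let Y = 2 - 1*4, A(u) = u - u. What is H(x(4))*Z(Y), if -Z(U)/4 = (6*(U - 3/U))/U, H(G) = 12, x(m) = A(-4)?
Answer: -72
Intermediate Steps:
A(u) = 0
Y = -2 (Y = 2 - 4 = -2)
x(m) = 0
Z(U) = -4*(-18/U + 6*U)/U (Z(U) = -4*6*(U - 3/U)/U = -4*(-18/U + 6*U)/U)
H(x(4))*Z(Y) = 12*(-24 + 72/(-2)²) = 12*(-24 + 72*(¼)) = 12*(-24 + 18) = 12*(-6) = -72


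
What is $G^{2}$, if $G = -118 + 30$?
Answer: $7744$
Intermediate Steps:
$G = -88$
$G^{2} = \left(-88\right)^{2} = 7744$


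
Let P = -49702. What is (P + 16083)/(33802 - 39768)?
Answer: 33619/5966 ≈ 5.6351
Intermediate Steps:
(P + 16083)/(33802 - 39768) = (-49702 + 16083)/(33802 - 39768) = -33619/(-5966) = -33619*(-1/5966) = 33619/5966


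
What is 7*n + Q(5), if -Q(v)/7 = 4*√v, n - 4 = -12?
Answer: -56 - 28*√5 ≈ -118.61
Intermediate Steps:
n = -8 (n = 4 - 12 = -8)
Q(v) = -28*√v
7*n + Q(5) = 7*(-8) - 28*√5 = -56 - 28*√5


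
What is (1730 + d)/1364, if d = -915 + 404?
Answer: 1219/1364 ≈ 0.89369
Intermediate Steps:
d = -511
(1730 + d)/1364 = (1730 - 511)/1364 = 1219*(1/1364) = 1219/1364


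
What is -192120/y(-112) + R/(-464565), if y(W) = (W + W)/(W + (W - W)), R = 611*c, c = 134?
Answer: -44626195774/464565 ≈ -96060.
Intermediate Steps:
R = 81874 (R = 611*134 = 81874)
y(W) = 2 (y(W) = (2*W)/(W + 0) = (2*W)/W = 2)
-192120/y(-112) + R/(-464565) = -192120/2 + 81874/(-464565) = -192120*½ + 81874*(-1/464565) = -96060 - 81874/464565 = -44626195774/464565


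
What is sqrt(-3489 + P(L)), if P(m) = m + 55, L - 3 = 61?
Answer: I*sqrt(3370) ≈ 58.052*I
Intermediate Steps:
L = 64 (L = 3 + 61 = 64)
P(m) = 55 + m
sqrt(-3489 + P(L)) = sqrt(-3489 + (55 + 64)) = sqrt(-3489 + 119) = sqrt(-3370) = I*sqrt(3370)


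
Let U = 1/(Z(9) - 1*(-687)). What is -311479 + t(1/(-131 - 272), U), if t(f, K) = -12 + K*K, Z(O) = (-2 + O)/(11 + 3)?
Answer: -588912671871/1890625 ≈ -3.1149e+5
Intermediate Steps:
Z(O) = -⅐ + O/14 (Z(O) = (-2 + O)/14 = (-2 + O)*(1/14) = -⅐ + O/14)
U = 2/1375 (U = 1/((-⅐ + (1/14)*9) - 1*(-687)) = 1/((-⅐ + 9/14) + 687) = 1/(½ + 687) = 1/(1375/2) = 2/1375 ≈ 0.0014545)
t(f, K) = -12 + K²
-311479 + t(1/(-131 - 272), U) = -311479 + (-12 + (2/1375)²) = -311479 + (-12 + 4/1890625) = -311479 - 22687496/1890625 = -588912671871/1890625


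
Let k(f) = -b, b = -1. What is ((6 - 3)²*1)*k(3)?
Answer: 9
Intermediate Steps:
k(f) = 1 (k(f) = -1*(-1) = 1)
((6 - 3)²*1)*k(3) = ((6 - 3)²*1)*1 = (3²*1)*1 = (9*1)*1 = 9*1 = 9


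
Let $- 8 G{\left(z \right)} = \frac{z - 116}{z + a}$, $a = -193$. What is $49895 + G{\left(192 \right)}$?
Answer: $\frac{99809}{2} \approx 49905.0$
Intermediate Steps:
$G{\left(z \right)} = - \frac{-116 + z}{8 \left(-193 + z\right)}$ ($G{\left(z \right)} = - \frac{\left(z - 116\right) \frac{1}{z - 193}}{8} = - \frac{\left(-116 + z\right) \frac{1}{-193 + z}}{8} = - \frac{\frac{1}{-193 + z} \left(-116 + z\right)}{8} = - \frac{-116 + z}{8 \left(-193 + z\right)}$)
$49895 + G{\left(192 \right)} = 49895 + \frac{116 - 192}{8 \left(-193 + 192\right)} = 49895 + \frac{116 - 192}{8 \left(-1\right)} = 49895 + \frac{1}{8} \left(-1\right) \left(-76\right) = 49895 + \frac{19}{2} = \frac{99809}{2}$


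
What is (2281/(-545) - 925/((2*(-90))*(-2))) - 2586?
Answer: -101739697/39240 ≈ -2592.8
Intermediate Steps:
(2281/(-545) - 925/((2*(-90))*(-2))) - 2586 = (2281*(-1/545) - 925/((-180*(-2)))) - 2586 = (-2281/545 - 925/360) - 2586 = (-2281/545 - 925*1/360) - 2586 = (-2281/545 - 185/72) - 2586 = -265057/39240 - 2586 = -101739697/39240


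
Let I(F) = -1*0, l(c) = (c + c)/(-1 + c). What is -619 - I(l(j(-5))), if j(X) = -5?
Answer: -619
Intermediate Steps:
l(c) = 2*c/(-1 + c) (l(c) = (2*c)/(-1 + c) = 2*c/(-1 + c))
I(F) = 0
-619 - I(l(j(-5))) = -619 - 1*0 = -619 + 0 = -619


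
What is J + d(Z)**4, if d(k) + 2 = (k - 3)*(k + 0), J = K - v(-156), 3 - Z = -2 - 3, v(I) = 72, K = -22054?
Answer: 2063010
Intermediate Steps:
Z = 8 (Z = 3 - (-2 - 3) = 3 - 1*(-5) = 3 + 5 = 8)
J = -22126 (J = -22054 - 1*72 = -22054 - 72 = -22126)
d(k) = -2 + k*(-3 + k) (d(k) = -2 + (k - 3)*(k + 0) = -2 + (-3 + k)*k = -2 + k*(-3 + k))
J + d(Z)**4 = -22126 + (-2 + 8**2 - 3*8)**4 = -22126 + (-2 + 64 - 24)**4 = -22126 + 38**4 = -22126 + 2085136 = 2063010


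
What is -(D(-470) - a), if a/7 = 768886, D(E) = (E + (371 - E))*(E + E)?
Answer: 5730942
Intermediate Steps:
D(E) = 742*E (D(E) = 371*(2*E) = 742*E)
a = 5382202 (a = 7*768886 = 5382202)
-(D(-470) - a) = -(742*(-470) - 1*5382202) = -(-348740 - 5382202) = -1*(-5730942) = 5730942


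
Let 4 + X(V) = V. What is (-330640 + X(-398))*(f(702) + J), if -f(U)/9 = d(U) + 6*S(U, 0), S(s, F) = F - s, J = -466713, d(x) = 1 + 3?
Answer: 141964382322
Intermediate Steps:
d(x) = 4
X(V) = -4 + V
f(U) = -36 + 54*U (f(U) = -9*(4 + 6*(0 - U)) = -9*(4 + 6*(-U)) = -9*(4 - 6*U) = -36 + 54*U)
(-330640 + X(-398))*(f(702) + J) = (-330640 + (-4 - 398))*((-36 + 54*702) - 466713) = (-330640 - 402)*((-36 + 37908) - 466713) = -331042*(37872 - 466713) = -331042*(-428841) = 141964382322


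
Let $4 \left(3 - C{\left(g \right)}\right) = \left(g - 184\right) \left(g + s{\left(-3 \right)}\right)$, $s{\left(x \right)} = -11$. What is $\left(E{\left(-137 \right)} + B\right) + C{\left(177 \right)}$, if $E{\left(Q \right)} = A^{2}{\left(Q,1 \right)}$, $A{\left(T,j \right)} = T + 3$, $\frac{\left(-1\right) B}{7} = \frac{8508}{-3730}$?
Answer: $\frac{68130191}{3730} \approx 18265.0$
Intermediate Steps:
$B = \frac{29778}{1865}$ ($B = - 7 \frac{8508}{-3730} = - 7 \cdot 8508 \left(- \frac{1}{3730}\right) = \left(-7\right) \left(- \frac{4254}{1865}\right) = \frac{29778}{1865} \approx 15.967$)
$C{\left(g \right)} = 3 - \frac{\left(-184 + g\right) \left(-11 + g\right)}{4}$ ($C{\left(g \right)} = 3 - \frac{\left(g - 184\right) \left(g - 11\right)}{4} = 3 - \frac{\left(-184 + g\right) \left(-11 + g\right)}{4}$)
$A{\left(T,j \right)} = 3 + T$
$E{\left(Q \right)} = \left(3 + Q\right)^{2}$
$\left(E{\left(-137 \right)} + B\right) + C{\left(177 \right)} = \left(\left(3 - 137\right)^{2} + \frac{29778}{1865}\right) - \left(- \frac{32503}{4} + \frac{31329}{4}\right) = \left(\left(-134\right)^{2} + \frac{29778}{1865}\right) - - \frac{587}{2} = \left(17956 + \frac{29778}{1865}\right) - - \frac{587}{2} = \frac{33517718}{1865} + \frac{587}{2} = \frac{68130191}{3730}$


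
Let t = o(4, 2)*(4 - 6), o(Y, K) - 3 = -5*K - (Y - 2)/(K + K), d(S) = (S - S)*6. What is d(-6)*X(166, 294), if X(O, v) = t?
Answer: 0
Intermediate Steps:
d(S) = 0 (d(S) = 0*6 = 0)
o(Y, K) = 3 - 5*K - (-2 + Y)/(2*K) (o(Y, K) = 3 + (-5*K - (Y - 2)/(K + K)) = 3 + (-5*K - (-2 + Y)/(2*K)) = 3 - 5*K - (-2 + Y)/(2*K))
t = 15 (t = ((1 - ½*4 - 1*2*(-3 + 5*2))/2)*(4 - 6) = ((1 - 2 - 1*2*(-3 + 10))/2)*(-2) = ((1 - 2 - 1*2*7)/2)*(-2) = ((1 - 2 - 14)/2)*(-2) = ((½)*(-15))*(-2) = -15/2*(-2) = 15)
X(O, v) = 15
d(-6)*X(166, 294) = 0*15 = 0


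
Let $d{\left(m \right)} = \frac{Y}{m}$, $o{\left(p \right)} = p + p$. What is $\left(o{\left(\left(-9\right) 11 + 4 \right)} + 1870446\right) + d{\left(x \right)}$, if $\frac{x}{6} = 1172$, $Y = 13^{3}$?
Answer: $\frac{13151642389}{7032} \approx 1.8703 \cdot 10^{6}$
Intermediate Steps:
$Y = 2197$
$x = 7032$ ($x = 6 \cdot 1172 = 7032$)
$o{\left(p \right)} = 2 p$
$d{\left(m \right)} = \frac{2197}{m}$
$\left(o{\left(\left(-9\right) 11 + 4 \right)} + 1870446\right) + d{\left(x \right)} = \left(2 \left(\left(-9\right) 11 + 4\right) + 1870446\right) + \frac{2197}{7032} = \left(2 \left(-99 + 4\right) + 1870446\right) + 2197 \cdot \frac{1}{7032} = \left(2 \left(-95\right) + 1870446\right) + \frac{2197}{7032} = \left(-190 + 1870446\right) + \frac{2197}{7032} = 1870256 + \frac{2197}{7032} = \frac{13151642389}{7032}$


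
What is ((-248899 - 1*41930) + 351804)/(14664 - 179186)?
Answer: -60975/164522 ≈ -0.37062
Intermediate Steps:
((-248899 - 1*41930) + 351804)/(14664 - 179186) = ((-248899 - 41930) + 351804)/(-164522) = (-290829 + 351804)*(-1/164522) = 60975*(-1/164522) = -60975/164522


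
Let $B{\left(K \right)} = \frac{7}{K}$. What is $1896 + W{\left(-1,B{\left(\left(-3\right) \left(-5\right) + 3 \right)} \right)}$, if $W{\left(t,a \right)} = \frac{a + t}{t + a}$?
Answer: $1897$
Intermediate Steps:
$W{\left(t,a \right)} = 1$ ($W{\left(t,a \right)} = \frac{a + t}{a + t} = 1$)
$1896 + W{\left(-1,B{\left(\left(-3\right) \left(-5\right) + 3 \right)} \right)} = 1896 + 1 = 1897$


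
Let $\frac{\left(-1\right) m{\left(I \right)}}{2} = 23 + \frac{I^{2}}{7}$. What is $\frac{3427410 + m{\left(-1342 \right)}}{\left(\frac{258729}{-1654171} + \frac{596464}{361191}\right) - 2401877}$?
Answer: $- \frac{3045555117067569705}{2511342028164383036} \approx -1.2127$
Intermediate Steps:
$m{\left(I \right)} = -46 - \frac{2 I^{2}}{7}$ ($m{\left(I \right)} = - 2 \left(23 + \frac{I^{2}}{7}\right) = -46 - \frac{2 I^{2}}{7}$)
$\frac{3427410 + m{\left(-1342 \right)}}{\left(\frac{258729}{-1654171} + \frac{596464}{361191}\right) - 2401877} = \frac{3427410 - \left(46 + \frac{2 \left(-1342\right)^{2}}{7}\right)}{\left(\frac{258729}{-1654171} + \frac{596464}{361191}\right) - 2401877} = \frac{3427410 - \frac{3602250}{7}}{\left(258729 \left(- \frac{1}{1654171}\right) + 596464 \cdot \frac{1}{361191}\right) - 2401877} = \frac{3427410 - \frac{3602250}{7}}{\left(- \frac{258729}{1654171} + \frac{596464}{361191}\right) - 2401877} = \frac{3427410 - \frac{3602250}{7}}{\frac{893202865105}{597471677661} - 2401877} = \frac{20389620}{7 \left(- \frac{1435052587522504592}{597471677661}\right)} = \frac{20389620}{7} \left(- \frac{597471677661}{1435052587522504592}\right) = - \frac{3045555117067569705}{2511342028164383036}$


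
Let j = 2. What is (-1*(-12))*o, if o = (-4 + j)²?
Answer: 48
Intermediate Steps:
o = 4 (o = (-4 + 2)² = (-2)² = 4)
(-1*(-12))*o = -1*(-12)*4 = 12*4 = 48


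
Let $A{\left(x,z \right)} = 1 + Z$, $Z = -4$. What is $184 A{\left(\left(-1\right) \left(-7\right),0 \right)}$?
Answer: $-552$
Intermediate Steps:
$A{\left(x,z \right)} = -3$ ($A{\left(x,z \right)} = 1 - 4 = -3$)
$184 A{\left(\left(-1\right) \left(-7\right),0 \right)} = 184 \left(-3\right) = -552$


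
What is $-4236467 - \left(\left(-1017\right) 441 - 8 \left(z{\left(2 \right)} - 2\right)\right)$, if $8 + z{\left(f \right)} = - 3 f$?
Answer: $-3788098$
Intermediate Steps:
$z{\left(f \right)} = -8 - 3 f$
$-4236467 - \left(\left(-1017\right) 441 - 8 \left(z{\left(2 \right)} - 2\right)\right) = -4236467 - \left(\left(-1017\right) 441 - 8 \left(\left(-8 - 6\right) - 2\right)\right) = -4236467 - \left(-448497 - 8 \left(\left(-8 - 6\right) - 2\right)\right) = -4236467 - \left(-448497 - 8 \left(-14 - 2\right)\right) = -4236467 - \left(-448497 - -128\right) = -4236467 - \left(-448497 + 128\right) = -4236467 - -448369 = -4236467 + 448369 = -3788098$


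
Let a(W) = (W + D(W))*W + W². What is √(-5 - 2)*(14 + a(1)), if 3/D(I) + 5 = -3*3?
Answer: 221*I*√7/14 ≈ 41.765*I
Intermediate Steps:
D(I) = -3/14 (D(I) = 3/(-5 - 3*3) = 3/(-5 - 9) = 3/(-14) = 3*(-1/14) = -3/14)
a(W) = W² + W*(-3/14 + W) (a(W) = (W - 3/14)*W + W² = (-3/14 + W)*W + W² = W*(-3/14 + W) + W² = W² + W*(-3/14 + W))
√(-5 - 2)*(14 + a(1)) = √(-5 - 2)*(14 + (1/14)*1*(-3 + 28*1)) = √(-7)*(14 + (1/14)*1*(-3 + 28)) = (I*√7)*(14 + (1/14)*1*25) = (I*√7)*(14 + 25/14) = (I*√7)*(221/14) = 221*I*√7/14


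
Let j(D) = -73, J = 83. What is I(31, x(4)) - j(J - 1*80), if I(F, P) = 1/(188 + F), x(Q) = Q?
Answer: 15988/219 ≈ 73.005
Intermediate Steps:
I(31, x(4)) - j(J - 1*80) = 1/(188 + 31) - 1*(-73) = 1/219 + 73 = 15988/219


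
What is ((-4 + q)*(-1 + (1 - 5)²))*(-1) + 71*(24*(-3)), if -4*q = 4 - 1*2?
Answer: -10089/2 ≈ -5044.5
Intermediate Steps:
q = -½ (q = -(4 - 1*2)/4 = -(4 - 2)/4 = -¼*2 = -½ ≈ -0.50000)
((-4 + q)*(-1 + (1 - 5)²))*(-1) + 71*(24*(-3)) = ((-4 - ½)*(-1 + (1 - 5)²))*(-1) + 71*(24*(-3)) = -9*(-1 + (-4)²)/2*(-1) + 71*(-72) = -9*(-1 + 16)/2*(-1) - 5112 = -9/2*15*(-1) - 5112 = -135/2*(-1) - 5112 = 135/2 - 5112 = -10089/2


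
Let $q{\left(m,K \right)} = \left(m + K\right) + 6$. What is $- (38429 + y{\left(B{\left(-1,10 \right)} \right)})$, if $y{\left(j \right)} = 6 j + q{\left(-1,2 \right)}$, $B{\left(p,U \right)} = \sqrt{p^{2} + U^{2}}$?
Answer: $-38436 - 6 \sqrt{101} \approx -38496.0$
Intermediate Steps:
$q{\left(m,K \right)} = 6 + K + m$ ($q{\left(m,K \right)} = \left(K + m\right) + 6 = 6 + K + m$)
$B{\left(p,U \right)} = \sqrt{U^{2} + p^{2}}$
$y{\left(j \right)} = 7 + 6 j$ ($y{\left(j \right)} = 6 j + \left(6 + 2 - 1\right) = 6 j + 7 = 7 + 6 j$)
$- (38429 + y{\left(B{\left(-1,10 \right)} \right)}) = - (38429 + \left(7 + 6 \sqrt{10^{2} + \left(-1\right)^{2}}\right)) = - (38429 + \left(7 + 6 \sqrt{100 + 1}\right)) = - (38429 + \left(7 + 6 \sqrt{101}\right)) = - (38436 + 6 \sqrt{101}) = -38436 - 6 \sqrt{101}$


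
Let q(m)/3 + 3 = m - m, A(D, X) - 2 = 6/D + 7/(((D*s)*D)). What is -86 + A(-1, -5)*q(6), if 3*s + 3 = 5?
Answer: -289/2 ≈ -144.50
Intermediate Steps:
s = ⅔ (s = -1 + (⅓)*5 = -1 + 5/3 = ⅔ ≈ 0.66667)
A(D, X) = 2 + 6/D + 21/(2*D²) (A(D, X) = 2 + (6/D + 7/(((D*(⅔))*D))) = 2 + (6/D + 7/(((2*D/3)*D))) = 2 + (6/D + 7/((2*D²/3))) = 2 + (6/D + 7*(3/(2*D²))) = 2 + (6/D + 21/(2*D²)) = 2 + 6/D + 21/(2*D²))
q(m) = -9 (q(m) = -9 + 3*(m - m) = -9 + 3*0 = -9 + 0 = -9)
-86 + A(-1, -5)*q(6) = -86 + (2 + 6/(-1) + (21/2)/(-1)²)*(-9) = -86 + (2 + 6*(-1) + (21/2)*1)*(-9) = -86 + (2 - 6 + 21/2)*(-9) = -86 + (13/2)*(-9) = -86 - 117/2 = -289/2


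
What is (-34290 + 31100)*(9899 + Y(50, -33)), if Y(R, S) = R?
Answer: -31737310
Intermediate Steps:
(-34290 + 31100)*(9899 + Y(50, -33)) = (-34290 + 31100)*(9899 + 50) = -3190*9949 = -31737310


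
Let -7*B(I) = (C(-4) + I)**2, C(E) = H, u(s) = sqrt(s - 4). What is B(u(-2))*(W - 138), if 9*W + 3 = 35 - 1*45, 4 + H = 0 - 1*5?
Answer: 31375/21 - 2510*I*sqrt(6)/7 ≈ 1494.0 - 878.32*I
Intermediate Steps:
H = -9 (H = -4 + (0 - 1*5) = -4 + (0 - 5) = -4 - 5 = -9)
u(s) = sqrt(-4 + s)
C(E) = -9
B(I) = -(-9 + I)**2/7
W = -13/9 (W = -1/3 + (35 - 1*45)/9 = -1/3 + (35 - 45)/9 = -1/3 + (1/9)*(-10) = -1/3 - 10/9 = -13/9 ≈ -1.4444)
B(u(-2))*(W - 138) = (-(-9 + sqrt(-4 - 2))**2/7)*(-13/9 - 138) = -(-9 + sqrt(-6))**2/7*(-1255/9) = -(-9 + I*sqrt(6))**2/7*(-1255/9) = 1255*(-9 + I*sqrt(6))**2/63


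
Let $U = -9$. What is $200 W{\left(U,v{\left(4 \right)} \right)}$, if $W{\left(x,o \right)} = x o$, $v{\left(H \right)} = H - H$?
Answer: $0$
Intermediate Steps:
$v{\left(H \right)} = 0$
$W{\left(x,o \right)} = o x$
$200 W{\left(U,v{\left(4 \right)} \right)} = 200 \cdot 0 \left(-9\right) = 200 \cdot 0 = 0$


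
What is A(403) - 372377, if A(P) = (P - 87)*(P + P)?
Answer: -117681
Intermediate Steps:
A(P) = 2*P*(-87 + P) (A(P) = (-87 + P)*(2*P) = 2*P*(-87 + P))
A(403) - 372377 = 2*403*(-87 + 403) - 372377 = 2*403*316 - 372377 = 254696 - 372377 = -117681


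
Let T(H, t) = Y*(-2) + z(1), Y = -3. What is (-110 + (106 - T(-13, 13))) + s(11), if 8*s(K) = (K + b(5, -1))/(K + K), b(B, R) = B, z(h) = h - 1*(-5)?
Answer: -175/11 ≈ -15.909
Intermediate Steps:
z(h) = 5 + h (z(h) = h + 5 = 5 + h)
T(H, t) = 12 (T(H, t) = -3*(-2) + (5 + 1) = 6 + 6 = 12)
s(K) = (5 + K)/(16*K) (s(K) = ((K + 5)/(K + K))/8 = ((5 + K)/((2*K)))/8 = ((5 + K)*(1/(2*K)))/8 = ((5 + K)/(2*K))/8 = (5 + K)/(16*K))
(-110 + (106 - T(-13, 13))) + s(11) = (-110 + (106 - 1*12)) + (1/16)*(5 + 11)/11 = (-110 + (106 - 12)) + (1/16)*(1/11)*16 = (-110 + 94) + 1/11 = -16 + 1/11 = -175/11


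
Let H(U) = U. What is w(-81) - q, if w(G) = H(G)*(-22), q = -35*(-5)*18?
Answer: -1368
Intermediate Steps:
q = 3150 (q = 175*18 = 3150)
w(G) = -22*G (w(G) = G*(-22) = -22*G)
w(-81) - q = -22*(-81) - 1*3150 = 1782 - 3150 = -1368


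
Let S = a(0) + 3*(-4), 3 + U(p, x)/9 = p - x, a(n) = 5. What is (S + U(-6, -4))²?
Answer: 2704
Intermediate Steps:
U(p, x) = -27 - 9*x + 9*p (U(p, x) = -27 + 9*(p - x) = -27 + (-9*x + 9*p) = -27 - 9*x + 9*p)
S = -7 (S = 5 + 3*(-4) = 5 - 12 = -7)
(S + U(-6, -4))² = (-7 + (-27 - 9*(-4) + 9*(-6)))² = (-7 + (-27 + 36 - 54))² = (-7 - 45)² = (-52)² = 2704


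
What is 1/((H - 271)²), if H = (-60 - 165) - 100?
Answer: 1/355216 ≈ 2.8152e-6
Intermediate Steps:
H = -325 (H = -225 - 100 = -325)
1/((H - 271)²) = 1/((-325 - 271)²) = 1/((-596)²) = 1/355216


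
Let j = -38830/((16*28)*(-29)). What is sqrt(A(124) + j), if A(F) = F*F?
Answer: sqrt(40560175866)/1624 ≈ 124.01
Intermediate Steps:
A(F) = F**2
j = 19415/6496 (j = -38830/(448*(-29)) = -38830/(-12992) = -38830*(-1/12992) = 19415/6496 ≈ 2.9888)
sqrt(A(124) + j) = sqrt(124**2 + 19415/6496) = sqrt(15376 + 19415/6496) = sqrt(99901911/6496) = sqrt(40560175866)/1624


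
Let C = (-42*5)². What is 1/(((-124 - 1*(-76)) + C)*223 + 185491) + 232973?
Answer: 2331847025652/10009087 ≈ 2.3297e+5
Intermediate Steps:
C = 44100 (C = (-7*30)² = (-210)² = 44100)
1/(((-124 - 1*(-76)) + C)*223 + 185491) + 232973 = 1/(((-124 - 1*(-76)) + 44100)*223 + 185491) + 232973 = 1/(((-124 + 76) + 44100)*223 + 185491) + 232973 = 1/((-48 + 44100)*223 + 185491) + 232973 = 1/(44052*223 + 185491) + 232973 = 1/(9823596 + 185491) + 232973 = 1/10009087 + 232973 = 2331847025652/10009087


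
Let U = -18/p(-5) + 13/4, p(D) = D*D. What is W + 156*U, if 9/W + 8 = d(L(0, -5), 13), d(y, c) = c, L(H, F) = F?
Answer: 9912/25 ≈ 396.48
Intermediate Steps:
p(D) = D²
W = 9/5 (W = 9/(-8 + 13) = 9/5 ≈ 1.8000)
U = 253/100 (U = -18/((-5)²) + 13/4 = -18/25 + 13*(¼) = -18*1/25 + 13/4 = -18/25 + 13/4 = 253/100 ≈ 2.5300)
W + 156*U = 9/5 + 156*(253/100) = 9/5 + 9867/25 = 9912/25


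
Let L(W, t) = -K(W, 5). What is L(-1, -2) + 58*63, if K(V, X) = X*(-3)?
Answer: 3669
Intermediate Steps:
K(V, X) = -3*X
L(W, t) = 15 (L(W, t) = -(-3)*5 = -1*(-15) = 15)
L(-1, -2) + 58*63 = 15 + 58*63 = 15 + 3654 = 3669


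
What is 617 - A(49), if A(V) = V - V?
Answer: 617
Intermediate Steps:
A(V) = 0
617 - A(49) = 617 - 1*0 = 617 + 0 = 617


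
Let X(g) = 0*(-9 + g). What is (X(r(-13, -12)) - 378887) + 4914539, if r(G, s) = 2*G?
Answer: 4535652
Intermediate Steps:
X(g) = 0
(X(r(-13, -12)) - 378887) + 4914539 = (0 - 378887) + 4914539 = -378887 + 4914539 = 4535652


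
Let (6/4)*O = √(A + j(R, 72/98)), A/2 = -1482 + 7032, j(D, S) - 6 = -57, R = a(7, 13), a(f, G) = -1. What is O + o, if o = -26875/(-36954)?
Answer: 26875/36954 + 2*√11049/3 ≈ 70.803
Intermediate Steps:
R = -1
j(D, S) = -51 (j(D, S) = 6 - 57 = -51)
o = 26875/36954 (o = -26875*(-1/36954) = 26875/36954 ≈ 0.72726)
A = 11100 (A = 2*(-1482 + 7032) = 2*5550 = 11100)
O = 2*√11049/3 (O = 2*√(11100 - 51)/3 = 2*√11049/3 ≈ 70.076)
O + o = 2*√11049/3 + 26875/36954 = 26875/36954 + 2*√11049/3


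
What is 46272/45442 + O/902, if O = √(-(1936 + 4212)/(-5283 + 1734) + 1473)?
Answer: 23136/22721 + 5*√4396413/246246 ≈ 1.0608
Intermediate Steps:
O = 5*√4396413/273 (O = √(-6148/(-3549) + 1473) = √(-6148*(-1)/3549 + 1473) = √(-1*(-6148/3549) + 1473) = √(6148/3549 + 1473) = √(5233825/3549) = 5*√4396413/273 ≈ 38.402)
46272/45442 + O/902 = 46272/45442 + (5*√4396413/273)/902 = 46272*(1/45442) + (5*√4396413/273)*(1/902) = 23136/22721 + 5*√4396413/246246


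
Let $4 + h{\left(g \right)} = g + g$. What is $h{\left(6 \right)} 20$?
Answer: $160$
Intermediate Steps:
$h{\left(g \right)} = -4 + 2 g$ ($h{\left(g \right)} = -4 + \left(g + g\right) = -4 + 2 g$)
$h{\left(6 \right)} 20 = \left(-4 + 2 \cdot 6\right) 20 = \left(-4 + 12\right) 20 = 8 \cdot 20 = 160$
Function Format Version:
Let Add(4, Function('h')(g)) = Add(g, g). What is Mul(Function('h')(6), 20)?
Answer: 160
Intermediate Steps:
Function('h')(g) = Add(-4, Mul(2, g)) (Function('h')(g) = Add(-4, Add(g, g)) = Add(-4, Mul(2, g)))
Mul(Function('h')(6), 20) = Mul(Add(-4, Mul(2, 6)), 20) = Mul(Add(-4, 12), 20) = Mul(8, 20) = 160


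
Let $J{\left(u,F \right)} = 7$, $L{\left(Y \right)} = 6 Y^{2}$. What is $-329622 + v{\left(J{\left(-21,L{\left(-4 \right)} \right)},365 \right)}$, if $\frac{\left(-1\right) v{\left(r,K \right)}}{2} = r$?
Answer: $-329636$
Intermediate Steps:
$v{\left(r,K \right)} = - 2 r$
$-329622 + v{\left(J{\left(-21,L{\left(-4 \right)} \right)},365 \right)} = -329622 - 14 = -329636$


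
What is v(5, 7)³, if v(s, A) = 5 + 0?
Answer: 125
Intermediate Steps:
v(s, A) = 5
v(5, 7)³ = 5³ = 125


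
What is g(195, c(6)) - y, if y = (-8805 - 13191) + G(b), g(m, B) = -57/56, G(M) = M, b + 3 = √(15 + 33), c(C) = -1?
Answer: 1231887/56 - 4*√3 ≈ 21991.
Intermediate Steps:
b = -3 + 4*√3 (b = -3 + √(15 + 33) = -3 + √48 = -3 + 4*√3 ≈ 3.9282)
g(m, B) = -57/56 (g(m, B) = -57*1/56 = -57/56)
y = -21999 + 4*√3 (y = (-8805 - 13191) + (-3 + 4*√3) = -21996 + (-3 + 4*√3) = -21999 + 4*√3 ≈ -21992.)
g(195, c(6)) - y = -57/56 - (-21999 + 4*√3) = -57/56 + (21999 - 4*√3) = 1231887/56 - 4*√3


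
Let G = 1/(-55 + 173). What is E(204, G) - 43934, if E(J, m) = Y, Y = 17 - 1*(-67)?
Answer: -43850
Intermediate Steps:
G = 1/118 ≈ 0.0084746
Y = 84 (Y = 17 + 67 = 84)
E(J, m) = 84
E(204, G) - 43934 = 84 - 43934 = -43850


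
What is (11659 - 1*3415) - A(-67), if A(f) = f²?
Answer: 3755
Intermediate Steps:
(11659 - 1*3415) - A(-67) = (11659 - 1*3415) - 1*(-67)² = (11659 - 3415) - 1*4489 = 8244 - 4489 = 3755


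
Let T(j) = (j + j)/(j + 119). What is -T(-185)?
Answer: -185/33 ≈ -5.6061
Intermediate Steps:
T(j) = 2*j/(119 + j) (T(j) = (2*j)/(119 + j) = 2*j/(119 + j))
-T(-185) = -2*(-185)/(119 - 185) = -2*(-185)/(-66) = -2*(-185)*(-1)/66 = -1*185/33 = -185/33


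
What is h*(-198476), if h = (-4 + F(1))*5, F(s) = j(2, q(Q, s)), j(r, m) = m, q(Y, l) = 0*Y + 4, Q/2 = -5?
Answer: 0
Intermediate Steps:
Q = -10 (Q = 2*(-5) = -10)
q(Y, l) = 4 (q(Y, l) = 0 + 4 = 4)
F(s) = 4
h = 0 (h = (-4 + 4)*5 = 0*5 = 0)
h*(-198476) = 0*(-198476) = 0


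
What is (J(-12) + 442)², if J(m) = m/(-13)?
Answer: 33154564/169 ≈ 1.9618e+5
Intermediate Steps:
J(m) = -m/13 (J(m) = m*(-1/13) = -m/13)
(J(-12) + 442)² = (-1/13*(-12) + 442)² = (12/13 + 442)² = (5758/13)² = 33154564/169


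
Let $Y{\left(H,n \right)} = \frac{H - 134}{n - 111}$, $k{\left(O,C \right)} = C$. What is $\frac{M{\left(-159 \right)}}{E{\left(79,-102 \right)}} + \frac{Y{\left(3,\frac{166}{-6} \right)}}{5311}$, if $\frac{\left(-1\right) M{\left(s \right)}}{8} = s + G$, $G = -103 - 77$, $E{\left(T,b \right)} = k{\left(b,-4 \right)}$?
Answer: $- \frac{1497956535}{2209376} \approx -678.0$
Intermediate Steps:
$E{\left(T,b \right)} = -4$
$Y{\left(H,n \right)} = \frac{-134 + H}{-111 + n}$
$G = -180$ ($G = -103 - 77 = -180$)
$M{\left(s \right)} = 1440 - 8 s$ ($M{\left(s \right)} = - 8 \left(s - 180\right) = - 8 \left(-180 + s\right) = 1440 - 8 s$)
$\frac{M{\left(-159 \right)}}{E{\left(79,-102 \right)}} + \frac{Y{\left(3,\frac{166}{-6} \right)}}{5311} = \frac{1440 - -1272}{-4} + \frac{\frac{1}{-111 + \frac{166}{-6}} \left(-134 + 3\right)}{5311} = \left(1440 + 1272\right) \left(- \frac{1}{4}\right) + \frac{1}{-111 + 166 \left(- \frac{1}{6}\right)} \left(-131\right) \frac{1}{5311} = 2712 \left(- \frac{1}{4}\right) + \frac{1}{-111 - \frac{83}{3}} \left(-131\right) \frac{1}{5311} = -678 + \frac{1}{- \frac{416}{3}} \left(-131\right) \frac{1}{5311} = -678 + \left(- \frac{3}{416}\right) \left(-131\right) \frac{1}{5311} = -678 + \frac{393}{416} \cdot \frac{1}{5311} = -678 + \frac{393}{2209376} = - \frac{1497956535}{2209376}$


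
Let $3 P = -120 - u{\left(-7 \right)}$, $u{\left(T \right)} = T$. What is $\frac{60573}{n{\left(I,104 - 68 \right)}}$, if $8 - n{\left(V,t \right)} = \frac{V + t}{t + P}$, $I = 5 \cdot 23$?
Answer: $\frac{302865}{493} \approx 614.33$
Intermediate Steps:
$I = 115$
$P = - \frac{113}{3}$ ($P = \frac{-120 - -7}{3} = \frac{-120 + 7}{3} = \frac{1}{3} \left(-113\right) = - \frac{113}{3} \approx -37.667$)
$n{\left(V,t \right)} = 8 - \frac{V + t}{- \frac{113}{3} + t}$ ($n{\left(V,t \right)} = 8 - \frac{V + t}{t - \frac{113}{3}} = 8 - \frac{V + t}{- \frac{113}{3} + t}$)
$\frac{60573}{n{\left(I,104 - 68 \right)}} = \frac{60573}{\frac{1}{-113 + 3 \left(104 - 68\right)} \left(-904 - 345 + 21 \left(104 - 68\right)\right)} = \frac{60573}{\frac{1}{-113 + 3 \cdot 36} \left(-904 - 345 + 21 \cdot 36\right)} = \frac{60573}{\frac{1}{-113 + 108} \left(-904 - 345 + 756\right)} = \frac{60573}{\frac{1}{-5} \left(-493\right)} = \frac{60573}{\left(- \frac{1}{5}\right) \left(-493\right)} = \frac{60573}{\frac{493}{5}} = 60573 \cdot \frac{5}{493} = \frac{302865}{493}$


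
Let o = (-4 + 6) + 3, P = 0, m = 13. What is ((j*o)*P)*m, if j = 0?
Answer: 0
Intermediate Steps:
o = 5 (o = 2 + 3 = 5)
((j*o)*P)*m = ((0*5)*0)*13 = (0*0)*13 = 0*13 = 0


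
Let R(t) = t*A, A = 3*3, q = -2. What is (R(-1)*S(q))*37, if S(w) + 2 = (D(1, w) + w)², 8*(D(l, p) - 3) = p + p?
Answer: 2331/4 ≈ 582.75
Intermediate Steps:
A = 9
D(l, p) = 3 + p/4 (D(l, p) = 3 + (p + p)/8 = 3 + (2*p)/8 = 3 + p/4)
R(t) = 9*t (R(t) = t*9 = 9*t)
S(w) = -2 + (3 + 5*w/4)² (S(w) = -2 + ((3 + w/4) + w)² = -2 + (3 + 5*w/4)²)
(R(-1)*S(q))*37 = ((9*(-1))*(-2 + (12 + 5*(-2))²/16))*37 = -9*(-2 + (12 - 10)²/16)*37 = -9*(-2 + (1/16)*2²)*37 = -9*(-2 + (1/16)*4)*37 = -9*(-2 + ¼)*37 = -9*(-7/4)*37 = (63/4)*37 = 2331/4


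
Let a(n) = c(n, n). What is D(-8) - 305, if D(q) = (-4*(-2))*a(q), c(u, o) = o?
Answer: -369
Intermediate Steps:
a(n) = n
D(q) = 8*q (D(q) = (-4*(-2))*q = 8*q)
D(-8) - 305 = 8*(-8) - 305 = -64 - 305 = -369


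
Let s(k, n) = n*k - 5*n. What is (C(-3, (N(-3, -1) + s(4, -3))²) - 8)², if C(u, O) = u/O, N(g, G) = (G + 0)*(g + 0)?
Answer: 9409/144 ≈ 65.340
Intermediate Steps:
s(k, n) = -5*n + k*n (s(k, n) = k*n - 5*n = -5*n + k*n)
N(g, G) = G*g
(C(-3, (N(-3, -1) + s(4, -3))²) - 8)² = (-3/(-1*(-3) - 3*(-5 + 4))² - 8)² = (-3/(3 - 3*(-1))² - 8)² = (-3/(3 + 3)² - 8)² = (-3/(6²) - 8)² = (-3/36 - 8)² = (-3*1/36 - 8)² = (-1/12 - 8)² = (-97/12)² = 9409/144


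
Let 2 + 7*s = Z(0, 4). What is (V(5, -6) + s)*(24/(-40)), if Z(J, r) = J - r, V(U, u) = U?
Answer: -87/35 ≈ -2.4857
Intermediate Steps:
s = -6/7 (s = -2/7 + (0 - 1*4)/7 = -2/7 + (0 - 4)/7 = -2/7 + (⅐)*(-4) = -2/7 - 4/7 = -6/7 ≈ -0.85714)
(V(5, -6) + s)*(24/(-40)) = (5 - 6/7)*(24/(-40)) = 29*(24*(-1/40))/7 = (29/7)*(-⅗) = -87/35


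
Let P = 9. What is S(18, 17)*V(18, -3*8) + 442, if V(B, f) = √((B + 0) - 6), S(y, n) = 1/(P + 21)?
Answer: 442 + √3/15 ≈ 442.12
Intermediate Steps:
S(y, n) = 1/30 (S(y, n) = 1/(9 + 21) = 1/30)
V(B, f) = √(-6 + B) (V(B, f) = √(B - 6) = √(-6 + B))
S(18, 17)*V(18, -3*8) + 442 = √(-6 + 18)/30 + 442 = √12/30 + 442 = (2*√3)/30 + 442 = √3/15 + 442 = 442 + √3/15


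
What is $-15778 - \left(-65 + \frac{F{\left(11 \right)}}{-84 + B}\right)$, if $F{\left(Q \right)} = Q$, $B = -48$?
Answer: $- \frac{188555}{12} \approx -15713.0$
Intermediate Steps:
$-15778 - \left(-65 + \frac{F{\left(11 \right)}}{-84 + B}\right) = -15778 - \left(-65 + \frac{1}{-84 - 48} \cdot 11\right) = -15778 - \left(-65 + \frac{1}{-132} \cdot 11\right) = -15778 - \left(-65 - \frac{1}{12}\right) = -15778 - - \frac{781}{12} = -15778 + \frac{781}{12} = - \frac{188555}{12}$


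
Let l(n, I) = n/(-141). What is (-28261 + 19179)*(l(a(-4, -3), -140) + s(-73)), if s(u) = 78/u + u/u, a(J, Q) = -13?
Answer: -2216008/10293 ≈ -215.29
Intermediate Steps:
l(n, I) = -n/141 (l(n, I) = n*(-1/141) = -n/141)
s(u) = 1 + 78/u (s(u) = 78/u + 1 = 1 + 78/u)
(-28261 + 19179)*(l(a(-4, -3), -140) + s(-73)) = (-28261 + 19179)*(-1/141*(-13) + (78 - 73)/(-73)) = -9082*(13/141 - 1/73*5) = -9082*(13/141 - 5/73) = -9082*244/10293 = -2216008/10293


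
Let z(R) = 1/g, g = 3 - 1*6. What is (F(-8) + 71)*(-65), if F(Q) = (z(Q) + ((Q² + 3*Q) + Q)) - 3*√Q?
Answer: -20020/3 + 390*I*√2 ≈ -6673.3 + 551.54*I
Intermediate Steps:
g = -3 (g = 3 - 6 = -3)
z(R) = -⅓ (z(R) = 1/(-3) = -⅓)
F(Q) = -⅓ + Q² - 3*√Q + 4*Q (F(Q) = (-⅓ + ((Q² + 3*Q) + Q)) - 3*√Q = (-⅓ + (Q² + 4*Q)) - 3*√Q = (-⅓ + Q² + 4*Q) - 3*√Q = -⅓ + Q² - 3*√Q + 4*Q)
(F(-8) + 71)*(-65) = ((-⅓ + (-8)² - 6*I*√2 + 4*(-8)) + 71)*(-65) = ((-⅓ + 64 - 6*I*√2 - 32) + 71)*(-65) = ((95/3 - 6*I*√2) + 71)*(-65) = (308/3 - 6*I*√2)*(-65) = -20020/3 + 390*I*√2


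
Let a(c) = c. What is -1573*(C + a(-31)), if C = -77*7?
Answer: 896610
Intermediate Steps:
C = -539
-1573*(C + a(-31)) = -1573*(-539 - 31) = -1573*(-570) = 896610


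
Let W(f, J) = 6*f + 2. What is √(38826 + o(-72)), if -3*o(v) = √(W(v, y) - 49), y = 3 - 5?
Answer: √(349434 - 3*I*√479)/3 ≈ 197.04 - 0.018512*I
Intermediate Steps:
y = -2 (y = 3 - 1*5 = 3 - 5 = -2)
W(f, J) = 2 + 6*f
o(v) = -√(-47 + 6*v)/3 (o(v) = -√((2 + 6*v) - 49)/3 = -√(-47 + 6*v)/3)
√(38826 + o(-72)) = √(38826 - √(-47 + 6*(-72))/3) = √(38826 - √(-47 - 432)/3) = √(38826 - I*√479/3)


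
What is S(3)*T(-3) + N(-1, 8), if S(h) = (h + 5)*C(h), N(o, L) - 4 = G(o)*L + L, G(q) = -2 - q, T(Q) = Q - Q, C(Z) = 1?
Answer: 4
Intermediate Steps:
T(Q) = 0
N(o, L) = 4 + L + L*(-2 - o) (N(o, L) = 4 + ((-2 - o)*L + L) = 4 + (L*(-2 - o) + L) = 4 + (L + L*(-2 - o)) = 4 + L + L*(-2 - o))
S(h) = 5 + h (S(h) = (h + 5)*1 = (5 + h)*1 = 5 + h)
S(3)*T(-3) + N(-1, 8) = (5 + 3)*0 + (4 - 1*8 - 1*8*(-1)) = 8*0 + (4 - 8 + 8) = 0 + 4 = 4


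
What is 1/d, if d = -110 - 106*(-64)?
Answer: 1/6674 ≈ 0.00014984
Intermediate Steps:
d = 6674 (d = -110 + 6784 = 6674)
1/d = 1/6674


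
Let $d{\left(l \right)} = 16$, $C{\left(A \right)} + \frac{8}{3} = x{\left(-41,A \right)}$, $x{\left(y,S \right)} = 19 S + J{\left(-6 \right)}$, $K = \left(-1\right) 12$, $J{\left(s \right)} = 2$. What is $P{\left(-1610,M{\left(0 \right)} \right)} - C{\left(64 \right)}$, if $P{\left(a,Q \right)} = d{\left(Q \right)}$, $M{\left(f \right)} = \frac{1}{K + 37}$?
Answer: $- \frac{3598}{3} \approx -1199.3$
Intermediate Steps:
$K = -12$
$x{\left(y,S \right)} = 2 + 19 S$ ($x{\left(y,S \right)} = 19 S + 2 = 2 + 19 S$)
$C{\left(A \right)} = - \frac{2}{3} + 19 A$ ($C{\left(A \right)} = - \frac{8}{3} + \left(2 + 19 A\right) = - \frac{2}{3} + 19 A$)
$M{\left(f \right)} = \frac{1}{25}$ ($M{\left(f \right)} = \frac{1}{-12 + 37} = \frac{1}{25}$)
$P{\left(a,Q \right)} = 16$
$P{\left(-1610,M{\left(0 \right)} \right)} - C{\left(64 \right)} = 16 - \left(- \frac{2}{3} + 19 \cdot 64\right) = 16 - \left(- \frac{2}{3} + 1216\right) = 16 - \frac{3646}{3} = - \frac{3598}{3}$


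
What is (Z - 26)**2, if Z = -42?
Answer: 4624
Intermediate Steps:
(Z - 26)**2 = (-42 - 26)**2 = (-68)**2 = 4624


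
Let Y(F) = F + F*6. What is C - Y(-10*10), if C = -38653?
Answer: -37953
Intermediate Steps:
Y(F) = 7*F (Y(F) = F + 6*F = 7*F)
C - Y(-10*10) = -38653 - 7*(-10*10) = -38653 - 7*(-100) = -38653 - 1*(-700) = -38653 + 700 = -37953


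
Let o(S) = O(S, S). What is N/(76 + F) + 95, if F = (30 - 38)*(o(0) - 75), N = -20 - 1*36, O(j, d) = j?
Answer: 16041/169 ≈ 94.917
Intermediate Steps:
N = -56 (N = -20 - 36 = -56)
o(S) = S
F = 600 (F = (30 - 38)*(0 - 75) = -8*(-75) = 600)
N/(76 + F) + 95 = -56/(76 + 600) + 95 = -56/676 + 95 = (1/676)*(-56) + 95 = -14/169 + 95 = 16041/169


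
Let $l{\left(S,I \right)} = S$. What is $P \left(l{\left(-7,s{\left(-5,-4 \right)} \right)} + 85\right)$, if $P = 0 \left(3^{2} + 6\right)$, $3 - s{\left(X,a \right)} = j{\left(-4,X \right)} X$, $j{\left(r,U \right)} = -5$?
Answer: $0$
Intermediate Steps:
$s{\left(X,a \right)} = 3 + 5 X$ ($s{\left(X,a \right)} = 3 - - 5 X = 3 + 5 X$)
$P = 0$ ($P = 0 \left(9 + 6\right) = 0 \cdot 15 = 0$)
$P \left(l{\left(-7,s{\left(-5,-4 \right)} \right)} + 85\right) = 0 \left(-7 + 85\right) = 0 \cdot 78 = 0$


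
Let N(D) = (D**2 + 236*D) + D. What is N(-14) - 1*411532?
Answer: -414654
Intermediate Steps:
N(D) = D**2 + 237*D
N(-14) - 1*411532 = -14*(237 - 14) - 1*411532 = -14*223 - 411532 = -3122 - 411532 = -414654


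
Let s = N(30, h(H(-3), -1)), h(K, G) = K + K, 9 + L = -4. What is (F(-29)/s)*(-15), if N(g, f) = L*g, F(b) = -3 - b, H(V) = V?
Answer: 1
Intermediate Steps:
L = -13 (L = -9 - 4 = -13)
h(K, G) = 2*K
N(g, f) = -13*g
s = -390 (s = -13*30 = -390)
(F(-29)/s)*(-15) = ((-3 - 1*(-29))/(-390))*(-15) = ((-3 + 29)*(-1/390))*(-15) = (26*(-1/390))*(-15) = -1/15*(-15) = 1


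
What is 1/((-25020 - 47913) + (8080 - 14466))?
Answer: -1/79319 ≈ -1.2607e-5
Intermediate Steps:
1/((-25020 - 47913) + (8080 - 14466)) = 1/(-72933 - 6386) = 1/(-79319) = -1/79319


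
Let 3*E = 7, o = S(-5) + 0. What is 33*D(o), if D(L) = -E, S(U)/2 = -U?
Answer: -77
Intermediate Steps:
S(U) = -2*U (S(U) = 2*(-U) = -2*U)
o = 10 (o = -2*(-5) + 0 = 10 + 0 = 10)
E = 7/3 (E = (1/3)*7 = 7/3 ≈ 2.3333)
D(L) = -7/3 (D(L) = -1*7/3 = -7/3)
33*D(o) = 33*(-7/3) = -77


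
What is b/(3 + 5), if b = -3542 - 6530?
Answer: -1259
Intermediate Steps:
b = -10072
b/(3 + 5) = -10072/(3 + 5) = -10072/8 = (⅛)*(-10072) = -1259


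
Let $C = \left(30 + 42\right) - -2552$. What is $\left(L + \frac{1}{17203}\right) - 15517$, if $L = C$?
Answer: $- \frac{221798278}{17203} \approx -12893.0$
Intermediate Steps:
$C = 2624$ ($C = 72 + 2552 = 2624$)
$L = 2624$
$\left(L + \frac{1}{17203}\right) - 15517 = \left(2624 + \frac{1}{17203}\right) - 15517 = \frac{45140673}{17203} - 15517 = - \frac{221798278}{17203}$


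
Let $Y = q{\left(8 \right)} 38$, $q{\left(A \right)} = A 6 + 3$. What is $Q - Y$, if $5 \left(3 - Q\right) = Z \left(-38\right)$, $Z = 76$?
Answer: $- \frac{6787}{5} \approx -1357.4$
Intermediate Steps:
$q{\left(A \right)} = 3 + 6 A$ ($q{\left(A \right)} = 6 A + 3 = 3 + 6 A$)
$Q = \frac{2903}{5}$ ($Q = 3 - \frac{76 \left(-38\right)}{5} = 3 - - \frac{2888}{5} = 3 + \frac{2888}{5} = \frac{2903}{5} \approx 580.6$)
$Y = 1938$ ($Y = \left(3 + 6 \cdot 8\right) 38 = \left(3 + 48\right) 38 = 51 \cdot 38 = 1938$)
$Q - Y = \frac{2903}{5} - 1938 = - \frac{6787}{5}$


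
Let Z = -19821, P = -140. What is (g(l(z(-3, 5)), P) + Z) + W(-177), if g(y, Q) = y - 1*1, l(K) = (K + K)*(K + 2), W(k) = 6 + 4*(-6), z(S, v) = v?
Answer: -19770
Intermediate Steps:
W(k) = -18 (W(k) = 6 - 24 = -18)
l(K) = 2*K*(2 + K) (l(K) = (2*K)*(2 + K) = 2*K*(2 + K))
g(y, Q) = -1 + y (g(y, Q) = y - 1 = -1 + y)
(g(l(z(-3, 5)), P) + Z) + W(-177) = ((-1 + 2*5*(2 + 5)) - 19821) - 18 = ((-1 + 2*5*7) - 19821) - 18 = ((-1 + 70) - 19821) - 18 = (69 - 19821) - 18 = -19752 - 18 = -19770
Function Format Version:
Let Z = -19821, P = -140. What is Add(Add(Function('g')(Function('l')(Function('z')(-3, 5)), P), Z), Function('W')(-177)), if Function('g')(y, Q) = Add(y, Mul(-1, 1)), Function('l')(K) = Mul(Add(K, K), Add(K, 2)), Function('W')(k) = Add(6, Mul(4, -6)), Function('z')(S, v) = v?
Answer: -19770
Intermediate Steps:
Function('W')(k) = -18 (Function('W')(k) = Add(6, -24) = -18)
Function('l')(K) = Mul(2, K, Add(2, K)) (Function('l')(K) = Mul(Mul(2, K), Add(2, K)) = Mul(2, K, Add(2, K)))
Function('g')(y, Q) = Add(-1, y) (Function('g')(y, Q) = Add(y, -1) = Add(-1, y))
Add(Add(Function('g')(Function('l')(Function('z')(-3, 5)), P), Z), Function('W')(-177)) = Add(Add(Add(-1, Mul(2, 5, Add(2, 5))), -19821), -18) = Add(Add(Add(-1, Mul(2, 5, 7)), -19821), -18) = Add(Add(Add(-1, 70), -19821), -18) = Add(Add(69, -19821), -18) = Add(-19752, -18) = -19770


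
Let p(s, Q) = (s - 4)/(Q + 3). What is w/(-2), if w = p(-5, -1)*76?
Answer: 171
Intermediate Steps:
p(s, Q) = (-4 + s)/(3 + Q)
w = -342 (w = ((-4 - 5)/(3 - 1))*76 = (-9/2)*76 = ((½)*(-9))*76 = -9/2*76 = -342)
w/(-2) = -342/(-2) = -342*(-½) = 171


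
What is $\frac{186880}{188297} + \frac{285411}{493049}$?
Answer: $\frac{145883032187}{92839647553} \approx 1.5713$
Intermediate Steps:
$\frac{186880}{188297} + \frac{285411}{493049} = \frac{145883032187}{92839647553}$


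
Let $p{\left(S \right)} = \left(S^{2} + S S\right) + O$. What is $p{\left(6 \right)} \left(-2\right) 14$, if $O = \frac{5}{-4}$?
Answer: $-1981$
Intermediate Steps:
$O = - \frac{5}{4}$ ($O = 5 \left(- \frac{1}{4}\right) = - \frac{5}{4} \approx -1.25$)
$p{\left(S \right)} = - \frac{5}{4} + 2 S^{2}$ ($p{\left(S \right)} = \left(S^{2} + S S\right) - \frac{5}{4} = \left(S^{2} + S^{2}\right) - \frac{5}{4} = 2 S^{2} - \frac{5}{4} = - \frac{5}{4} + 2 S^{2}$)
$p{\left(6 \right)} \left(-2\right) 14 = \left(- \frac{5}{4} + 2 \cdot 6^{2}\right) \left(-2\right) 14 = \left(- \frac{5}{4} + 2 \cdot 36\right) \left(-2\right) 14 = \left(- \frac{5}{4} + 72\right) \left(-2\right) 14 = \frac{283}{4} \left(-2\right) 14 = \left(- \frac{283}{2}\right) 14 = -1981$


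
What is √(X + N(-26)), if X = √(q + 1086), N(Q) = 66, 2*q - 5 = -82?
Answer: √(264 + 2*√4190)/2 ≈ 9.9179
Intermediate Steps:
q = -77/2 (q = 5/2 + (½)*(-82) = 5/2 - 41 = -77/2 ≈ -38.500)
X = √4190/2 (X = √(-77/2 + 1086) = √(2095/2) = √4190/2 ≈ 32.365)
√(X + N(-26)) = √(√4190/2 + 66) = √(66 + √4190/2)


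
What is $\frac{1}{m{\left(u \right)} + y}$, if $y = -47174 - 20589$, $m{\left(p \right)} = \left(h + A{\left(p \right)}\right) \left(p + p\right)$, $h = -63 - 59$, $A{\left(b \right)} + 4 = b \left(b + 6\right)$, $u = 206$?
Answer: $\frac{1}{17873189} \approx 5.595 \cdot 10^{-8}$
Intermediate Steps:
$A{\left(b \right)} = -4 + b \left(6 + b\right)$ ($A{\left(b \right)} = -4 + b \left(b + 6\right) = -4 + b \left(6 + b\right)$)
$h = -122$
$m{\left(p \right)} = 2 p \left(-126 + p^{2} + 6 p\right)$ ($m{\left(p \right)} = \left(-122 + \left(-4 + p^{2} + 6 p\right)\right) \left(p + p\right) = \left(-126 + p^{2} + 6 p\right) 2 p = 2 p \left(-126 + p^{2} + 6 p\right)$)
$y = -67763$ ($y = -47174 - 20589 = -67763$)
$\frac{1}{m{\left(u \right)} + y} = \frac{1}{2 \cdot 206 \left(-126 + 206^{2} + 6 \cdot 206\right) - 67763} = \frac{1}{2 \cdot 206 \left(-126 + 42436 + 1236\right) - 67763} = \frac{1}{2 \cdot 206 \cdot 43546 - 67763} = \frac{1}{17940952 - 67763} = \frac{1}{17873189}$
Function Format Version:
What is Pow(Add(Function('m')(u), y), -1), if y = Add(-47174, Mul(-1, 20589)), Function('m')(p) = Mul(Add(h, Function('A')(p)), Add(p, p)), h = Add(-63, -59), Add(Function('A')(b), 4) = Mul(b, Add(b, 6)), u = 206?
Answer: Rational(1, 17873189) ≈ 5.5950e-8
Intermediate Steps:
Function('A')(b) = Add(-4, Mul(b, Add(6, b))) (Function('A')(b) = Add(-4, Mul(b, Add(b, 6))) = Add(-4, Mul(b, Add(6, b))))
h = -122
Function('m')(p) = Mul(2, p, Add(-126, Pow(p, 2), Mul(6, p))) (Function('m')(p) = Mul(Add(-122, Add(-4, Pow(p, 2), Mul(6, p))), Add(p, p)) = Mul(Add(-126, Pow(p, 2), Mul(6, p)), Mul(2, p)) = Mul(2, p, Add(-126, Pow(p, 2), Mul(6, p))))
y = -67763 (y = Add(-47174, -20589) = -67763)
Pow(Add(Function('m')(u), y), -1) = Pow(Add(Mul(2, 206, Add(-126, Pow(206, 2), Mul(6, 206))), -67763), -1) = Pow(Add(Mul(2, 206, Add(-126, 42436, 1236)), -67763), -1) = Pow(Add(Mul(2, 206, 43546), -67763), -1) = Pow(Add(17940952, -67763), -1) = Pow(17873189, -1) = Rational(1, 17873189)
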